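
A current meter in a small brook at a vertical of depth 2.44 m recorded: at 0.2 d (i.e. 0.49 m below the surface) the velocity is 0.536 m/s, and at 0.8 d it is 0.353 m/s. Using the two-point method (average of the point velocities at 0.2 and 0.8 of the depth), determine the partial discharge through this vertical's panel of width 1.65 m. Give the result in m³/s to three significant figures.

1.79 m³/s

v̄ = (0.536 + 0.353) / 2 = 0.4445 m/s
q = v̄ × d × w = 0.4445 × 2.44 × 1.65 = 1.790 m³/s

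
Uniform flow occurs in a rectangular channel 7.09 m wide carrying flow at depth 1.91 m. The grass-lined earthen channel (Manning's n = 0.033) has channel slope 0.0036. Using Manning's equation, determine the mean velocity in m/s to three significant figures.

A = b·y = 7.09 × 1.91 = 13.54 m²
P = b + 2y = 7.09 + 2×1.91 = 10.91 m
R = A/P = 13.54/10.91 = 1.241 m
Q = (1/n)·A·R^(2/3)·S^(1/2) = (1/0.033) × 13.54 × 1.241^(2/3) × 0.0036^(1/2) = 28.44 m³/s
V = Q/A = 28.44/13.54 = 2.100 m/s

2.10 m/s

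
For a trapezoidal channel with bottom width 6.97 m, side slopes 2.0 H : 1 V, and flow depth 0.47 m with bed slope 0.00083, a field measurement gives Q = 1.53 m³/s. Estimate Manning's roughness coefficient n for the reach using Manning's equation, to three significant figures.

A = (b + z·y)·y = (6.97 + 2.0×0.47)×0.47 = 3.718 m²
P = b + 2y√(1+z²) = 6.97 + 2×0.47×√(1+2.0²) = 9.072 m
R = A/P = 3.718/9.072 = 0.4098 m
n = (1/Q)·A·R^(2/3)·S^(1/2) = (1/1.53) × 3.718 × 0.5517 × 0.02881 = 0.03862

0.0386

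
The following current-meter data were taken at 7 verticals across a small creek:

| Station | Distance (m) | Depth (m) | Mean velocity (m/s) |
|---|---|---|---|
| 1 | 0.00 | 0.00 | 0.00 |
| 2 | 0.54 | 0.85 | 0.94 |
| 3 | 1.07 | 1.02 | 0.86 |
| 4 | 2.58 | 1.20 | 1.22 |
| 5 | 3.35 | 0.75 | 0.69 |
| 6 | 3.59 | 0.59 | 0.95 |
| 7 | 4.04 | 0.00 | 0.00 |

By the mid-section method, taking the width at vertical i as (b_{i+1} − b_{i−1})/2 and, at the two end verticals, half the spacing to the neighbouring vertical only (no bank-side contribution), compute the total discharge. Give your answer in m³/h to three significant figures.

w_2 = (1.07 − 0.00)/2 = 0.535 m; q_2 = 0.94 × 0.85 × 0.535 = 0.4275 m³/s
w_3 = (2.58 − 0.54)/2 = 1.02 m; q_3 = 0.86 × 1.02 × 1.02 = 0.8947 m³/s
w_4 = (3.35 − 1.07)/2 = 1.14 m; q_4 = 1.22 × 1.20 × 1.14 = 1.669 m³/s
w_5 = (3.59 − 2.58)/2 = 0.505 m; q_5 = 0.69 × 0.75 × 0.505 = 0.2613 m³/s
w_6 = (4.04 − 3.35)/2 = 0.345 m; q_6 = 0.95 × 0.59 × 0.345 = 0.1934 m³/s
Stations 1, 7 contribute zero (depth or velocity is 0).
Q = Σ qᵢ = 3.446 m³/s
= 3.446 × 3600 = 12410 m³/h

12400 m³/h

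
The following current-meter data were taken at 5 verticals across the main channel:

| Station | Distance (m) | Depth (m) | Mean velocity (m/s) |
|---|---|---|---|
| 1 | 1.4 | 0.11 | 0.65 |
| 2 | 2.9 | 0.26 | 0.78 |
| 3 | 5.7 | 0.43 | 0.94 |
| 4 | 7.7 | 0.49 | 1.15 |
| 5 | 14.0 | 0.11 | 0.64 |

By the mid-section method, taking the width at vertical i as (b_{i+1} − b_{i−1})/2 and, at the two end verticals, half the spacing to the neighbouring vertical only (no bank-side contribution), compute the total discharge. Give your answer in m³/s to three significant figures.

w_1 = (2.9 − 1.4)/2 = 0.75 m; q_1 = 0.65 × 0.11 × 0.75 = 0.05363 m³/s
w_2 = (5.7 − 1.4)/2 = 2.15 m; q_2 = 0.78 × 0.26 × 2.15 = 0.4360 m³/s
w_3 = (7.7 − 2.9)/2 = 2.4 m; q_3 = 0.94 × 0.43 × 2.4 = 0.9701 m³/s
w_4 = (14.0 − 5.7)/2 = 4.15 m; q_4 = 1.15 × 0.49 × 4.15 = 2.339 m³/s
w_5 = (14.0 − 7.7)/2 = 3.15 m; q_5 = 0.64 × 0.11 × 3.15 = 0.2218 m³/s
Q = Σ qᵢ = 4.020 m³/s

4.02 m³/s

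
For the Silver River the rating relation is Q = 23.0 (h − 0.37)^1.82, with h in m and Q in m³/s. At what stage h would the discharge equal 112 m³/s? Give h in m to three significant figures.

2.76 m

h − h₀ = (Q/C)^(1/b) = (112/23.0)^(1/1.82) = 2.386 m
h = 0.37 + 2.386 = 2.756 m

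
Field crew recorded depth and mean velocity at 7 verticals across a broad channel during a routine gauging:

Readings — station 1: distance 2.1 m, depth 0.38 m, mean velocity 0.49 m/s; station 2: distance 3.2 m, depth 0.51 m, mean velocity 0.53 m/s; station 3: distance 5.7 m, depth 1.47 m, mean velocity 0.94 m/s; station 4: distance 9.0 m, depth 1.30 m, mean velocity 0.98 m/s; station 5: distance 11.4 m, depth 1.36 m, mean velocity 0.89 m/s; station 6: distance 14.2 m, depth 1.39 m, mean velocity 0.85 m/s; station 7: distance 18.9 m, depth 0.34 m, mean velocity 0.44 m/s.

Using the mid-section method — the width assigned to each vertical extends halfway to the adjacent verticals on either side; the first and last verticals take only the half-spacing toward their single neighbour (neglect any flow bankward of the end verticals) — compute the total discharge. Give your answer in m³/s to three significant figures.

16.2 m³/s

w_1 = (3.2 − 2.1)/2 = 0.55 m; q_1 = 0.49 × 0.38 × 0.55 = 0.1024 m³/s
w_2 = (5.7 − 2.1)/2 = 1.8 m; q_2 = 0.53 × 0.51 × 1.8 = 0.4865 m³/s
w_3 = (9.0 − 3.2)/2 = 2.9 m; q_3 = 0.94 × 1.47 × 2.9 = 4.007 m³/s
w_4 = (11.4 − 5.7)/2 = 2.85 m; q_4 = 0.98 × 1.30 × 2.85 = 3.631 m³/s
w_5 = (14.2 − 9.0)/2 = 2.6 m; q_5 = 0.89 × 1.36 × 2.6 = 3.147 m³/s
w_6 = (18.9 − 11.4)/2 = 3.75 m; q_6 = 0.85 × 1.39 × 3.75 = 4.431 m³/s
w_7 = (18.9 − 14.2)/2 = 2.35 m; q_7 = 0.44 × 0.34 × 2.35 = 0.3516 m³/s
Q = Σ qᵢ = 16.16 m³/s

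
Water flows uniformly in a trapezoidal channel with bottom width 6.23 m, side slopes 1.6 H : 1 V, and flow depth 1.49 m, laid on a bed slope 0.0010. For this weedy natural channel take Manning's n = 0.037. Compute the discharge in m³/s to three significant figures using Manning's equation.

A = (b + z·y)·y = (6.23 + 1.6×1.49)×1.49 = 12.83 m²
P = b + 2y√(1+z²) = 6.23 + 2×1.49×√(1+1.6²) = 11.85 m
R = A/P = 12.83/11.85 = 1.083 m
Q = (1/n)·A·R^(2/3)·S^(1/2) = (1/0.037) × 12.83 × 1.083^(2/3) × 0.0010^(1/2) = 11.57 m³/s

11.6 m³/s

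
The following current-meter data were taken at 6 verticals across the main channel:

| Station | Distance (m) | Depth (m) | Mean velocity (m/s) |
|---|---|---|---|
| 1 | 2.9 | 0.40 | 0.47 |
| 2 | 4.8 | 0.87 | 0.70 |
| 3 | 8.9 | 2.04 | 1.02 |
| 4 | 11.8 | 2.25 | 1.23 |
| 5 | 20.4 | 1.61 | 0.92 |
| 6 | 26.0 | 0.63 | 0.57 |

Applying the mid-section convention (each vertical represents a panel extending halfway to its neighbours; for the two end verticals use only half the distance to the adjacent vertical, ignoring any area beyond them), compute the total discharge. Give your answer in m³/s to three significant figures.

w_1 = (4.8 − 2.9)/2 = 0.95 m; q_1 = 0.47 × 0.40 × 0.95 = 0.1786 m³/s
w_2 = (8.9 − 2.9)/2 = 3 m; q_2 = 0.70 × 0.87 × 3 = 1.827 m³/s
w_3 = (11.8 − 4.8)/2 = 3.5 m; q_3 = 1.02 × 2.04 × 3.5 = 7.283 m³/s
w_4 = (20.4 − 8.9)/2 = 5.75 m; q_4 = 1.23 × 2.25 × 5.75 = 15.91 m³/s
w_5 = (26.0 − 11.8)/2 = 7.1 m; q_5 = 0.92 × 1.61 × 7.1 = 10.52 m³/s
w_6 = (26.0 − 20.4)/2 = 2.8 m; q_6 = 0.57 × 0.63 × 2.8 = 1.005 m³/s
Q = Σ qᵢ = 36.72 m³/s

36.7 m³/s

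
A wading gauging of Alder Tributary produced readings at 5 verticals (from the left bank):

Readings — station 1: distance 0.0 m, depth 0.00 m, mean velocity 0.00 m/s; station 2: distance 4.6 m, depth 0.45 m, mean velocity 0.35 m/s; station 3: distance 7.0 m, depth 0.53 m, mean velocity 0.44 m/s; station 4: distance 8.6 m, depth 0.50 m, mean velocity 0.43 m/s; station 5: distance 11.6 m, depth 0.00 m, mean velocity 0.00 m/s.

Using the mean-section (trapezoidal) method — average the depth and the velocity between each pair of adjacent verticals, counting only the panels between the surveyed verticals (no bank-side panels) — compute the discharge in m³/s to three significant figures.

1.17 m³/s

Panel 1-2: Δb = 4.6 m, d̄ = (0.00+0.45)/2 = 0.225, v̄ = (0.00+0.35)/2 = 0.175 → q = 4.6×0.225×0.175 = 0.1811 m³/s
Panel 2-3: Δb = 2.4 m, d̄ = (0.45+0.53)/2 = 0.49, v̄ = (0.35+0.44)/2 = 0.395 → q = 2.4×0.49×0.395 = 0.4645 m³/s
Panel 3-4: Δb = 1.6 m, d̄ = (0.53+0.50)/2 = 0.515, v̄ = (0.44+0.43)/2 = 0.435 → q = 1.6×0.515×0.435 = 0.3584 m³/s
Panel 4-5: Δb = 3 m, d̄ = (0.50+0.00)/2 = 0.25, v̄ = (0.43+0.00)/2 = 0.215 → q = 3×0.25×0.215 = 0.1613 m³/s
Q = Σ q = 1.165 m³/s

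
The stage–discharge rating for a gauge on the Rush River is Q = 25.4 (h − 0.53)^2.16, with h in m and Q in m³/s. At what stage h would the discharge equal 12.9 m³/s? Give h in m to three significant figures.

h − h₀ = (Q/C)^(1/b) = (12.9/25.4)^(1/2.16) = 0.7308 m
h = 0.53 + 0.7308 = 1.261 m

1.26 m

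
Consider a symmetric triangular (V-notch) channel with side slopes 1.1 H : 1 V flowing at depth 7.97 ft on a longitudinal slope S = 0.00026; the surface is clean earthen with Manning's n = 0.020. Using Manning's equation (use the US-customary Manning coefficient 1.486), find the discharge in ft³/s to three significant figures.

172 ft³/s

A = z·y² = 1.1×7.97² = 69.87 ft²
P = 2y√(1+z²) = 2×7.97×√(1+1.1²) = 23.70 ft
R = A/P = 69.87/23.70 = 2.949 ft
Q = (1.486/n)·A·R^(2/3)·S^(1/2) = (1.486/0.020) × 69.87 × 2.949^(2/3) × 0.00026^(1/2) = 172.1 ft³/s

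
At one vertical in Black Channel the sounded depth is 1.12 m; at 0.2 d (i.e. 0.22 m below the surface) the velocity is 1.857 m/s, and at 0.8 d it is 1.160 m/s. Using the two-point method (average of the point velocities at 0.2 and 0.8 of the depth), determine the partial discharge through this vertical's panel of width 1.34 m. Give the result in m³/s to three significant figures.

v̄ = (1.857 + 1.160) / 2 = 1.509 m/s
q = v̄ × d × w = 1.509 × 1.12 × 1.34 = 2.264 m³/s

2.26 m³/s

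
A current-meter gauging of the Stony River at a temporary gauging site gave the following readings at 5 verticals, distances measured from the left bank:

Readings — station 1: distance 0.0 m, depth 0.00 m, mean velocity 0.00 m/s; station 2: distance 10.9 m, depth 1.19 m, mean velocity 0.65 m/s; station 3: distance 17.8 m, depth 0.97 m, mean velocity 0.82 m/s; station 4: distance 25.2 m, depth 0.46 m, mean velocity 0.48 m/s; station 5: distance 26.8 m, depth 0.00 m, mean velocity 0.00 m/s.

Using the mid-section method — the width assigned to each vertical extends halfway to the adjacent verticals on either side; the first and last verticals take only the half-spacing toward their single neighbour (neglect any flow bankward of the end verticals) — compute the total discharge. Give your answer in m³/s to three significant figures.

13.6 m³/s

w_2 = (17.8 − 0.0)/2 = 8.9 m; q_2 = 0.65 × 1.19 × 8.9 = 6.884 m³/s
w_3 = (25.2 − 10.9)/2 = 7.15 m; q_3 = 0.82 × 0.97 × 7.15 = 5.687 m³/s
w_4 = (26.8 − 17.8)/2 = 4.5 m; q_4 = 0.48 × 0.46 × 4.5 = 0.9936 m³/s
Stations 1, 5 contribute zero (depth or velocity is 0).
Q = Σ qᵢ = 13.56 m³/s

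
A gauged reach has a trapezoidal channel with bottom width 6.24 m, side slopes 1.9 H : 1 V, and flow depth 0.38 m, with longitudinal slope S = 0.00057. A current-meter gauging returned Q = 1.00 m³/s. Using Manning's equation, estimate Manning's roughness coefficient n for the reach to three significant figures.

A = (b + z·y)·y = (6.24 + 1.9×0.38)×0.38 = 2.646 m²
P = b + 2y√(1+z²) = 6.24 + 2×0.38×√(1+1.9²) = 7.872 m
R = A/P = 2.646/7.872 = 0.3361 m
n = (1/Q)·A·R^(2/3)·S^(1/2) = (1/1.00) × 2.646 × 0.4834 × 0.02387 = 0.03053

0.0305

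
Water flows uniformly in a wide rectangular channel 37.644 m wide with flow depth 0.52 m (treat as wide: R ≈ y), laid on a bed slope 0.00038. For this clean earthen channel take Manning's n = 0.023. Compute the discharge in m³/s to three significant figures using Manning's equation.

10.7 m³/s

A = b·y = 37.644 × 0.52 = 19.57 m²
Wide channel: R ≈ y = 0.52 m
Q = (1/n)·A·R^(2/3)·S^(1/2) = (1/0.023) × 19.57 × 0.5200^(2/3) × 0.00038^(1/2) = 10.73 m³/s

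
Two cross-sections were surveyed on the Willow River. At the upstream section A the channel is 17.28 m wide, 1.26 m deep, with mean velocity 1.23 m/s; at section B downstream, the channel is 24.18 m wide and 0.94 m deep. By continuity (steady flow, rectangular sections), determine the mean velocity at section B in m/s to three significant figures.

1.18 m/s

Q = A₁V₁ = (17.28×1.26) × 1.23 = 26.78 m³/s
A₂ = 24.18 × 0.94 = 22.73 m²
V₂ = Q/A₂ = 26.78/22.73 = 1.178 m/s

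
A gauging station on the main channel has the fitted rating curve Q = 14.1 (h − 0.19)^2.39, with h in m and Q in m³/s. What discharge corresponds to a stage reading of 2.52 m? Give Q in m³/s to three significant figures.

Q = 14.1 × (2.52 − 0.19)^2.39 = 14.1 × 2.33^2.39 = 106.5 m³/s

106 m³/s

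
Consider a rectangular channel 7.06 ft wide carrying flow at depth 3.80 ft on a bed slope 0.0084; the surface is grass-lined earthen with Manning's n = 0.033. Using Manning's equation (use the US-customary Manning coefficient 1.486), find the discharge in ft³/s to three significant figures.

A = b·y = 7.06 × 3.80 = 26.83 ft²
P = b + 2y = 7.06 + 2×3.80 = 14.66 ft
R = A/P = 26.83/14.66 = 1.830 ft
Q = (1.486/n)·A·R^(2/3)·S^(1/2) = (1.486/0.033) × 26.83 × 1.830^(2/3) × 0.0084^(1/2) = 165.7 ft³/s

166 ft³/s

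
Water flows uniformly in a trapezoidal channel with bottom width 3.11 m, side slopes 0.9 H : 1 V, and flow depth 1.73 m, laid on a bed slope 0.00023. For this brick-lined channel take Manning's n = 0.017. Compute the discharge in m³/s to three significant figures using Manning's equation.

7.39 m³/s

A = (b + z·y)·y = (3.11 + 0.9×1.73)×1.73 = 8.074 m²
P = b + 2y√(1+z²) = 3.11 + 2×1.73×√(1+0.9²) = 7.765 m
R = A/P = 8.074/7.765 = 1.040 m
Q = (1/n)·A·R^(2/3)·S^(1/2) = (1/0.017) × 8.074 × 1.040^(2/3) × 0.00023^(1/2) = 7.393 m³/s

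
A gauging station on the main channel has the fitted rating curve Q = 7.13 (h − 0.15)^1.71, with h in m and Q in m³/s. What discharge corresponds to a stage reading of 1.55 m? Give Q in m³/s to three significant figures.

Q = 7.13 × (1.55 − 0.15)^1.71 = 7.13 × 1.4^1.71 = 12.68 m³/s

12.7 m³/s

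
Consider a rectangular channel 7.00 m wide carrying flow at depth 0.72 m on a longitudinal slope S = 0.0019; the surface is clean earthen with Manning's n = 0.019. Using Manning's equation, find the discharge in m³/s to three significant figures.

8.20 m³/s

A = b·y = 7.00 × 0.72 = 5.040 m²
P = b + 2y = 7.00 + 2×0.72 = 8.440 m
R = A/P = 5.040/8.440 = 0.5972 m
Q = (1/n)·A·R^(2/3)·S^(1/2) = (1/0.019) × 5.040 × 0.5972^(2/3) × 0.0019^(1/2) = 8.199 m³/s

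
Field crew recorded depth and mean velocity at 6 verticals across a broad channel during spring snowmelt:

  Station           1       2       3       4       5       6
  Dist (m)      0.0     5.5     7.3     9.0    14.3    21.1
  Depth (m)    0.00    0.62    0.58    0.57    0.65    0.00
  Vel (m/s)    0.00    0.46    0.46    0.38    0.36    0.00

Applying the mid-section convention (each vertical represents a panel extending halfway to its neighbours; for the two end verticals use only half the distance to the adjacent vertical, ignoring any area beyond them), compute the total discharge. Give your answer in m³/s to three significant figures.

w_2 = (7.3 − 0.0)/2 = 3.65 m; q_2 = 0.46 × 0.62 × 3.65 = 1.041 m³/s
w_3 = (9.0 − 5.5)/2 = 1.75 m; q_3 = 0.46 × 0.58 × 1.75 = 0.4669 m³/s
w_4 = (14.3 − 7.3)/2 = 3.5 m; q_4 = 0.38 × 0.57 × 3.5 = 0.7581 m³/s
w_5 = (21.1 − 9.0)/2 = 6.05 m; q_5 = 0.36 × 0.65 × 6.05 = 1.416 m³/s
Stations 1, 6 contribute zero (depth or velocity is 0).
Q = Σ qᵢ = 3.682 m³/s

3.68 m³/s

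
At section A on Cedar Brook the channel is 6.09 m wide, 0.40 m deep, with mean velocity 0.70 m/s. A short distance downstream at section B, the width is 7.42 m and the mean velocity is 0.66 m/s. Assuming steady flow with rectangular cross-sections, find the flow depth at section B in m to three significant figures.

Q = A₁V₁ = (6.09×0.40) × 0.70 = 1.705 m³/s
d₂ = Q/(b₂ V₂) = 1.705/(7.42×0.66) = 0.3482 m

0.348 m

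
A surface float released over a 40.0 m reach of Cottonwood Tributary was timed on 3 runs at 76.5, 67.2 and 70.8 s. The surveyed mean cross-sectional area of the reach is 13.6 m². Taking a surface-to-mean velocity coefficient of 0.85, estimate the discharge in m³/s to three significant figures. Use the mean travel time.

6.47 m³/s

t̄ = (76.5 + 67.2 + 70.8) / 3 = 71.5 s
v_surface = L / t̄ = 40.0 / 71.5 = 0.5594 m/s
v_mean = 0.85 × 0.5594 = 0.4755 m/s
Q = A × v_mean = 13.6 × 0.4755 = 6.467 m³/s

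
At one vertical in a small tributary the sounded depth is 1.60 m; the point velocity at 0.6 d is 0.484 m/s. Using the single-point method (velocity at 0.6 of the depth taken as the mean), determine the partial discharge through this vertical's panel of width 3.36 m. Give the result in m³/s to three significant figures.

v̄ = v₀.₆ = 0.484 m/s
q = v̄ × d × w = 0.4840 × 1.60 × 3.36 = 2.602 m³/s

2.60 m³/s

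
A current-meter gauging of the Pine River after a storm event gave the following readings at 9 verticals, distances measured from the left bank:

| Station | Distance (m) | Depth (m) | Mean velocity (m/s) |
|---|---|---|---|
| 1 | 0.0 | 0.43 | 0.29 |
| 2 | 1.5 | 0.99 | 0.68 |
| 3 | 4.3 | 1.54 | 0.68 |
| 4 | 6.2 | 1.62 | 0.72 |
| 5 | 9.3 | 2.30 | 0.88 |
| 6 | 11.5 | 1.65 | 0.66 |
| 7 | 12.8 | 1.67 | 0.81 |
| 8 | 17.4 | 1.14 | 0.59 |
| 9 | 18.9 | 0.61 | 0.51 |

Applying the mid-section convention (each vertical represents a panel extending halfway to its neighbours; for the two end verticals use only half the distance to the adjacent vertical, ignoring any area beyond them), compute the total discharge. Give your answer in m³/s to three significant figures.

w_1 = (1.5 − 0.0)/2 = 0.75 m; q_1 = 0.29 × 0.43 × 0.75 = 0.09353 m³/s
w_2 = (4.3 − 0.0)/2 = 2.15 m; q_2 = 0.68 × 0.99 × 2.15 = 1.447 m³/s
w_3 = (6.2 − 1.5)/2 = 2.35 m; q_3 = 0.68 × 1.54 × 2.35 = 2.461 m³/s
w_4 = (9.3 − 4.3)/2 = 2.5 m; q_4 = 0.72 × 1.62 × 2.5 = 2.916 m³/s
w_5 = (11.5 − 6.2)/2 = 2.65 m; q_5 = 0.88 × 2.30 × 2.65 = 5.364 m³/s
w_6 = (12.8 − 9.3)/2 = 1.75 m; q_6 = 0.66 × 1.65 × 1.75 = 1.906 m³/s
w_7 = (17.4 − 11.5)/2 = 2.95 m; q_7 = 0.81 × 1.67 × 2.95 = 3.990 m³/s
w_8 = (18.9 − 12.8)/2 = 3.05 m; q_8 = 0.59 × 1.14 × 3.05 = 2.051 m³/s
w_9 = (18.9 − 17.4)/2 = 0.75 m; q_9 = 0.51 × 0.61 × 0.75 = 0.2333 m³/s
Q = Σ qᵢ = 20.46 m³/s

20.5 m³/s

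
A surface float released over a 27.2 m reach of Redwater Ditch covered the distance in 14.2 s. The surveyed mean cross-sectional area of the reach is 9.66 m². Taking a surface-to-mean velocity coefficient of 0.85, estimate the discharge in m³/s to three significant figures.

15.7 m³/s

v_surface = L / t̄ = 27.2 / 14.2 = 1.915 m/s
v_mean = 0.85 × 1.915 = 1.628 m/s
Q = A × v_mean = 9.66 × 1.628 = 15.73 m³/s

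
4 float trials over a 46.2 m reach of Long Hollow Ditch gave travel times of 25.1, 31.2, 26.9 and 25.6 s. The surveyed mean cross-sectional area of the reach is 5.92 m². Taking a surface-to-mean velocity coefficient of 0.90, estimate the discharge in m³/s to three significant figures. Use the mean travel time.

9.05 m³/s

t̄ = (25.1 + 31.2 + 26.9 + 25.6) / 4 = 27.2 s
v_surface = L / t̄ = 46.2 / 27.2 = 1.699 m/s
v_mean = 0.90 × 1.699 = 1.529 m/s
Q = A × v_mean = 5.92 × 1.529 = 9.050 m³/s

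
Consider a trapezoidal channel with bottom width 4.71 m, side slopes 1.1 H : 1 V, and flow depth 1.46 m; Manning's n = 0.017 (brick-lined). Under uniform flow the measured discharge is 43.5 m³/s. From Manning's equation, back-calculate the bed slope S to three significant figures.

0.00627

A = (b + z·y)·y = (4.71 + 1.1×1.46)×1.46 = 9.221 m²
P = b + 2y√(1+z²) = 4.71 + 2×1.46×√(1+1.1²) = 9.051 m
R = A/P = 9.221/9.051 = 1.019 m
S = (Q·n / (1·A·R^(2/3)))² = (43.5×0.017 / (1×9.221×1.013))² = 0.006273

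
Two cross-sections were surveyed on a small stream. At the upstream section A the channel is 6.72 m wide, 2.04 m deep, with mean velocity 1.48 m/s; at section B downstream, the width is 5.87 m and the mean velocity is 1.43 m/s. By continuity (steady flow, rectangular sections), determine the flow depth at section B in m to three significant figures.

Q = A₁V₁ = (6.72×2.04) × 1.48 = 20.29 m³/s
d₂ = Q/(b₂ V₂) = 20.29/(5.87×1.43) = 2.417 m

2.42 m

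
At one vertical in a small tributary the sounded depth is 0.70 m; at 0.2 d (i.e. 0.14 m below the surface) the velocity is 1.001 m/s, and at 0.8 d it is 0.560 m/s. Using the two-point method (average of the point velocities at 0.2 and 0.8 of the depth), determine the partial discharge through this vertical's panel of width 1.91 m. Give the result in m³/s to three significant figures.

v̄ = (1.001 + 0.560) / 2 = 0.7805 m/s
q = v̄ × d × w = 0.7805 × 0.70 × 1.91 = 1.044 m³/s

1.04 m³/s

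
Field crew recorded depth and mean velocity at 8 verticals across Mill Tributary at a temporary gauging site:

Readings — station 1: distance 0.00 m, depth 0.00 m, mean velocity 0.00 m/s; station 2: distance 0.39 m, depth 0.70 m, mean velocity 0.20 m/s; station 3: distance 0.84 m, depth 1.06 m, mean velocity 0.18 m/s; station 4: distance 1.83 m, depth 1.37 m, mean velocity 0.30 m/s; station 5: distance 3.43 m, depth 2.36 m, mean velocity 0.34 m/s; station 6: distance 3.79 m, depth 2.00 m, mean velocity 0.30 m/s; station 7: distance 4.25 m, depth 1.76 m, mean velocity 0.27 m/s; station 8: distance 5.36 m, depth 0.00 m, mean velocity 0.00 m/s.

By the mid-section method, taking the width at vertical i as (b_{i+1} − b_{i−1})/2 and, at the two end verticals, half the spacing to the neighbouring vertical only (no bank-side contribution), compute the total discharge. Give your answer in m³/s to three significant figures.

2.13 m³/s

w_2 = (0.84 − 0.00)/2 = 0.42 m; q_2 = 0.20 × 0.70 × 0.42 = 0.05880 m³/s
w_3 = (1.83 − 0.39)/2 = 0.72 m; q_3 = 0.18 × 1.06 × 0.72 = 0.1374 m³/s
w_4 = (3.43 − 0.84)/2 = 1.295 m; q_4 = 0.30 × 1.37 × 1.295 = 0.5322 m³/s
w_5 = (3.79 − 1.83)/2 = 0.98 m; q_5 = 0.34 × 2.36 × 0.98 = 0.7864 m³/s
w_6 = (4.25 − 3.43)/2 = 0.41 m; q_6 = 0.30 × 2.00 × 0.41 = 0.2460 m³/s
w_7 = (5.36 − 3.79)/2 = 0.785 m; q_7 = 0.27 × 1.76 × 0.785 = 0.3730 m³/s
Stations 1, 8 contribute zero (depth or velocity is 0).
Q = Σ qᵢ = 2.134 m³/s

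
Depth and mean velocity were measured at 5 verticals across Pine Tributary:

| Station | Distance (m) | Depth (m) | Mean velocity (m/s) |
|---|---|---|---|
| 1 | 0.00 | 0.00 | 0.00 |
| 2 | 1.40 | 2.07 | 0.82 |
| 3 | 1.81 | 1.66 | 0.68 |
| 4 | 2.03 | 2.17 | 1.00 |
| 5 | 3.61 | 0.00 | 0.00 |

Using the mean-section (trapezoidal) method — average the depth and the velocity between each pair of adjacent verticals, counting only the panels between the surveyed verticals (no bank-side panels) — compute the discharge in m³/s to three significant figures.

Panel 1-2: Δb = 1.4 m, d̄ = (0.00+2.07)/2 = 1.035, v̄ = (0.00+0.82)/2 = 0.41 → q = 1.4×1.035×0.41 = 0.5941 m³/s
Panel 2-3: Δb = 0.41 m, d̄ = (2.07+1.66)/2 = 1.865, v̄ = (0.82+0.68)/2 = 0.75 → q = 0.41×1.865×0.75 = 0.5735 m³/s
Panel 3-4: Δb = 0.22 m, d̄ = (1.66+2.17)/2 = 1.915, v̄ = (0.68+1.00)/2 = 0.84 → q = 0.22×1.915×0.84 = 0.3539 m³/s
Panel 4-5: Δb = 1.58 m, d̄ = (2.17+0.00)/2 = 1.085, v̄ = (1.00+0.00)/2 = 0.5 → q = 1.58×1.085×0.5 = 0.8572 m³/s
Q = Σ q = 2.379 m³/s

2.38 m³/s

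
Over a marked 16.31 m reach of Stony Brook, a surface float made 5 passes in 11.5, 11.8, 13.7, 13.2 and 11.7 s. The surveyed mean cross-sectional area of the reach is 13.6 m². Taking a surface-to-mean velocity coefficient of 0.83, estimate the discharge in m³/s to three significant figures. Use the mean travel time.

14.9 m³/s

t̄ = (11.5 + 11.8 + 13.7 + 13.2 + 11.7) / 5 = 12.38 s
v_surface = L / t̄ = 16.31 / 12.38 = 1.317 m/s
v_mean = 0.83 × 1.317 = 1.093 m/s
Q = A × v_mean = 13.6 × 1.093 = 14.87 m³/s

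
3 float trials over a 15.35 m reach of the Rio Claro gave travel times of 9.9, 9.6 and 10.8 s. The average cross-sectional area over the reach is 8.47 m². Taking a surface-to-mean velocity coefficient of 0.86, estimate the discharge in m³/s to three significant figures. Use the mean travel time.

11.1 m³/s

t̄ = (9.9 + 9.6 + 10.8) / 3 = 10.1 s
v_surface = L / t̄ = 15.35 / 10.1 = 1.520 m/s
v_mean = 0.86 × 1.520 = 1.307 m/s
Q = A × v_mean = 8.47 × 1.307 = 11.07 m³/s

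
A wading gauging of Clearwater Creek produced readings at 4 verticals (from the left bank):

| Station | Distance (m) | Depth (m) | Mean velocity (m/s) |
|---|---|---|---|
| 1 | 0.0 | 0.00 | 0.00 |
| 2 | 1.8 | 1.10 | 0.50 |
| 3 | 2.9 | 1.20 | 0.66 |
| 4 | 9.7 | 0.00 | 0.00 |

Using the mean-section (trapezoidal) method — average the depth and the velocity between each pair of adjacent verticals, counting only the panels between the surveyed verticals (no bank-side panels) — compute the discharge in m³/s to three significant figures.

2.33 m³/s

Panel 1-2: Δb = 1.8 m, d̄ = (0.00+1.10)/2 = 0.55, v̄ = (0.00+0.50)/2 = 0.25 → q = 1.8×0.55×0.25 = 0.2475 m³/s
Panel 2-3: Δb = 1.1 m, d̄ = (1.10+1.20)/2 = 1.15, v̄ = (0.50+0.66)/2 = 0.58 → q = 1.1×1.15×0.58 = 0.7337 m³/s
Panel 3-4: Δb = 6.8 m, d̄ = (1.20+0.00)/2 = 0.6, v̄ = (0.66+0.00)/2 = 0.33 → q = 6.8×0.6×0.33 = 1.346 m³/s
Q = Σ q = 2.328 m³/s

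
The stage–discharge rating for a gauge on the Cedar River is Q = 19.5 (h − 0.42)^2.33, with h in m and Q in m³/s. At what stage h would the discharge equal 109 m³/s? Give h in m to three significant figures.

h − h₀ = (Q/C)^(1/b) = (109/19.5)^(1/2.33) = 2.093 m
h = 0.42 + 2.093 = 2.513 m

2.51 m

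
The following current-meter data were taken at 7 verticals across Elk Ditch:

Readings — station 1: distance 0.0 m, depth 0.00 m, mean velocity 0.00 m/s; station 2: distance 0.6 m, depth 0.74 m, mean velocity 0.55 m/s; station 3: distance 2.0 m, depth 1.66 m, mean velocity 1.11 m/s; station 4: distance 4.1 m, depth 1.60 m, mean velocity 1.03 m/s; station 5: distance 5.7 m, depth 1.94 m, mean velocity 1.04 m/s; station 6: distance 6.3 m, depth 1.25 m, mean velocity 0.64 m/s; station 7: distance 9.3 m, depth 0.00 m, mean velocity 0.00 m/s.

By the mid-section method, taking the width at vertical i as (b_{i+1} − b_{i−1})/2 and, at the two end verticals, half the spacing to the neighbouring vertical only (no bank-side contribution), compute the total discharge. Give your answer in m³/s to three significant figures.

10.3 m³/s

w_2 = (2.0 − 0.0)/2 = 1 m; q_2 = 0.55 × 0.74 × 1 = 0.4070 m³/s
w_3 = (4.1 − 0.6)/2 = 1.75 m; q_3 = 1.11 × 1.66 × 1.75 = 3.225 m³/s
w_4 = (5.7 − 2.0)/2 = 1.85 m; q_4 = 1.03 × 1.60 × 1.85 = 3.049 m³/s
w_5 = (6.3 − 4.1)/2 = 1.1 m; q_5 = 1.04 × 1.94 × 1.1 = 2.219 m³/s
w_6 = (9.3 − 5.7)/2 = 1.8 m; q_6 = 0.64 × 1.25 × 1.8 = 1.440 m³/s
Stations 1, 7 contribute zero (depth or velocity is 0).
Q = Σ qᵢ = 10.34 m³/s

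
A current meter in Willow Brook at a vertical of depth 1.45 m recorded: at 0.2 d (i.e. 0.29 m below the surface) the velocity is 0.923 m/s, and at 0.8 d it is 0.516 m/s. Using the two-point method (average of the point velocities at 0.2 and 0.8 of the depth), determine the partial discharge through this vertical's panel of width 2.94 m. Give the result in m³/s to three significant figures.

v̄ = (0.923 + 0.516) / 2 = 0.7195 m/s
q = v̄ × d × w = 0.7195 × 1.45 × 2.94 = 3.067 m³/s

3.07 m³/s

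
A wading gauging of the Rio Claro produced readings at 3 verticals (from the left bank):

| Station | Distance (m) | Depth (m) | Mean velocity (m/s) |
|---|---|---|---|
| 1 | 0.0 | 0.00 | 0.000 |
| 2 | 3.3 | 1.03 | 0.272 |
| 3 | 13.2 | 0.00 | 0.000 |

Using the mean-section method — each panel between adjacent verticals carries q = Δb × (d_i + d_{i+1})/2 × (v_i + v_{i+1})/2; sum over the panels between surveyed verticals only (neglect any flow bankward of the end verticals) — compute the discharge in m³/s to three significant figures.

Panel 1-2: Δb = 3.3 m, d̄ = (0.00+1.03)/2 = 0.515, v̄ = (0.000+0.272)/2 = 0.136 → q = 3.3×0.515×0.136 = 0.2311 m³/s
Panel 2-3: Δb = 9.9 m, d̄ = (1.03+0.00)/2 = 0.515, v̄ = (0.272+0.000)/2 = 0.136 → q = 9.9×0.515×0.136 = 0.6934 m³/s
Q = Σ q = 0.9245 m³/s

0.925 m³/s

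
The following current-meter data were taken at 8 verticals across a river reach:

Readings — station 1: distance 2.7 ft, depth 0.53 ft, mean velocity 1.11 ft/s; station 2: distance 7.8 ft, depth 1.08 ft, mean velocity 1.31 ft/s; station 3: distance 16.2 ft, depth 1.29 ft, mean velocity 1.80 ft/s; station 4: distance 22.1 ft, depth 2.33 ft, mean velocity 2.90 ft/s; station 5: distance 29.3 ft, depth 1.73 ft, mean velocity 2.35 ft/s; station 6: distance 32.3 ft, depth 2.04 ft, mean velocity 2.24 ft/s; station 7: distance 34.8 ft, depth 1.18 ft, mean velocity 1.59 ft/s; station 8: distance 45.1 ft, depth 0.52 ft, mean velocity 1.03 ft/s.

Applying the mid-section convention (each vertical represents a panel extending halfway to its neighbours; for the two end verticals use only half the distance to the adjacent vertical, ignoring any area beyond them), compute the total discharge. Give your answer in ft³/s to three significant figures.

120 ft³/s

w_1 = (7.8 − 2.7)/2 = 2.55 ft; q_1 = 1.11 × 0.53 × 2.55 = 1.500 ft³/s
w_2 = (16.2 − 2.7)/2 = 6.75 ft; q_2 = 1.31 × 1.08 × 6.75 = 9.550 ft³/s
w_3 = (22.1 − 7.8)/2 = 7.15 ft; q_3 = 1.80 × 1.29 × 7.15 = 16.60 ft³/s
w_4 = (29.3 − 16.2)/2 = 6.55 ft; q_4 = 2.90 × 2.33 × 6.55 = 44.26 ft³/s
w_5 = (32.3 − 22.1)/2 = 5.1 ft; q_5 = 2.35 × 1.73 × 5.1 = 20.73 ft³/s
w_6 = (34.8 − 29.3)/2 = 2.75 ft; q_6 = 2.24 × 2.04 × 2.75 = 12.57 ft³/s
w_7 = (45.1 − 32.3)/2 = 6.4 ft; q_7 = 1.59 × 1.18 × 6.4 = 12.01 ft³/s
w_8 = (45.1 − 34.8)/2 = 5.15 ft; q_8 = 1.03 × 0.52 × 5.15 = 2.758 ft³/s
Q = Σ qᵢ = 120.0 ft³/s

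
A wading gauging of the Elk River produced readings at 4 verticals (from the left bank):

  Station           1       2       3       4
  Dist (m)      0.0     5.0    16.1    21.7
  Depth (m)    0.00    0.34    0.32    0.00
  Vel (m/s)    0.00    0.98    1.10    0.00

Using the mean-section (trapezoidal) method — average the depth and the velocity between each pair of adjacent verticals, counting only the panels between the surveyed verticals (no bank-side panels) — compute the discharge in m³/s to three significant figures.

4.72 m³/s

Panel 1-2: Δb = 5 m, d̄ = (0.00+0.34)/2 = 0.17, v̄ = (0.00+0.98)/2 = 0.49 → q = 5×0.17×0.49 = 0.4165 m³/s
Panel 2-3: Δb = 11.1 m, d̄ = (0.34+0.32)/2 = 0.33, v̄ = (0.98+1.10)/2 = 1.04 → q = 11.1×0.33×1.04 = 3.810 m³/s
Panel 3-4: Δb = 5.6 m, d̄ = (0.32+0.00)/2 = 0.16, v̄ = (1.10+0.00)/2 = 0.55 → q = 5.6×0.16×0.55 = 0.4928 m³/s
Q = Σ q = 4.719 m³/s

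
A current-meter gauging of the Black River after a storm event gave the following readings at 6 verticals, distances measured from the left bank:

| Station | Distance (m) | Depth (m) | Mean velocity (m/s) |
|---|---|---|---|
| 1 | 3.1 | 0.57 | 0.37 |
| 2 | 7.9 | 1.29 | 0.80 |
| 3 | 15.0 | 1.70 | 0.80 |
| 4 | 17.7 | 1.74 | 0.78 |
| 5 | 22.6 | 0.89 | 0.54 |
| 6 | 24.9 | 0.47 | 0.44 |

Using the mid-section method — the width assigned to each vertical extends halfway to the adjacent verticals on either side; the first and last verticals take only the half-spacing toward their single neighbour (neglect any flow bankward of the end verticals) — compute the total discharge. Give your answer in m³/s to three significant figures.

20.4 m³/s

w_1 = (7.9 − 3.1)/2 = 2.4 m; q_1 = 0.37 × 0.57 × 2.4 = 0.5062 m³/s
w_2 = (15.0 − 3.1)/2 = 5.95 m; q_2 = 0.80 × 1.29 × 5.95 = 6.140 m³/s
w_3 = (17.7 − 7.9)/2 = 4.9 m; q_3 = 0.80 × 1.70 × 4.9 = 6.664 m³/s
w_4 = (22.6 − 15.0)/2 = 3.8 m; q_4 = 0.78 × 1.74 × 3.8 = 5.157 m³/s
w_5 = (24.9 − 17.7)/2 = 3.6 m; q_5 = 0.54 × 0.89 × 3.6 = 1.730 m³/s
w_6 = (24.9 − 22.6)/2 = 1.15 m; q_6 = 0.44 × 0.47 × 1.15 = 0.2378 m³/s
Q = Σ qᵢ = 20.44 m³/s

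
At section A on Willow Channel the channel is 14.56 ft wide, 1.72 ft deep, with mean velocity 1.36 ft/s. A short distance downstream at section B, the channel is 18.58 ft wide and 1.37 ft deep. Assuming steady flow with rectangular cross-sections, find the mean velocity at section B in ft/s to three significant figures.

1.34 ft/s

Q = A₁V₁ = (14.56×1.72) × 1.36 = 34.06 ft³/s
A₂ = 18.58 × 1.37 = 25.45 ft²
V₂ = Q/A₂ = 34.06/25.45 = 1.338 ft/s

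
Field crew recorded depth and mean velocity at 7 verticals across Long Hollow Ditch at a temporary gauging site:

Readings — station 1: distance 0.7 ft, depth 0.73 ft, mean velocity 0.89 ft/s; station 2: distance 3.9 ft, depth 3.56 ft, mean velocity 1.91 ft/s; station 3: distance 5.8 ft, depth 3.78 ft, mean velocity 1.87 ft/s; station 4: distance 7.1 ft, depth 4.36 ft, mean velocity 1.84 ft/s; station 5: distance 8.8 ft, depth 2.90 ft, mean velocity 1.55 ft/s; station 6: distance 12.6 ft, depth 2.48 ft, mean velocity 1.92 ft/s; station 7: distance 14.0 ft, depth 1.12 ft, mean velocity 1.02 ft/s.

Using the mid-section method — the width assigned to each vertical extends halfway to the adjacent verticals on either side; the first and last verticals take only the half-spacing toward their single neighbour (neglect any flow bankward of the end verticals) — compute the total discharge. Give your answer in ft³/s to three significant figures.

w_1 = (3.9 − 0.7)/2 = 1.6 ft; q_1 = 0.89 × 0.73 × 1.6 = 1.040 ft³/s
w_2 = (5.8 − 0.7)/2 = 2.55 ft; q_2 = 1.91 × 3.56 × 2.55 = 17.34 ft³/s
w_3 = (7.1 − 3.9)/2 = 1.6 ft; q_3 = 1.87 × 3.78 × 1.6 = 11.31 ft³/s
w_4 = (8.8 − 5.8)/2 = 1.5 ft; q_4 = 1.84 × 4.36 × 1.5 = 12.03 ft³/s
w_5 = (12.6 − 7.1)/2 = 2.75 ft; q_5 = 1.55 × 2.90 × 2.75 = 12.36 ft³/s
w_6 = (14.0 − 8.8)/2 = 2.6 ft; q_6 = 1.92 × 2.48 × 2.6 = 12.38 ft³/s
w_7 = (14.0 − 12.6)/2 = 0.7 ft; q_7 = 1.02 × 1.12 × 0.7 = 0.7997 ft³/s
Q = Σ qᵢ = 67.26 ft³/s

67.3 ft³/s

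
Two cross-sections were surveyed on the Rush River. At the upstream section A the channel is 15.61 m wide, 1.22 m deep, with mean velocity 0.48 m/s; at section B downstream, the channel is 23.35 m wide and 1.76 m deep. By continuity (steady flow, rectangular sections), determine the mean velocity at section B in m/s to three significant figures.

0.222 m/s

Q = A₁V₁ = (15.61×1.22) × 0.48 = 9.141 m³/s
A₂ = 23.35 × 1.76 = 41.10 m²
V₂ = Q/A₂ = 9.141/41.10 = 0.2224 m/s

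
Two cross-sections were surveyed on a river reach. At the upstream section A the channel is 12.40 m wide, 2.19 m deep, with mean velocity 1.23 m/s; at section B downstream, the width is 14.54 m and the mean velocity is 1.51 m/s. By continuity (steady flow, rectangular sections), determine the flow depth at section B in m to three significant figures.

Q = A₁V₁ = (12.40×2.19) × 1.23 = 33.40 m³/s
d₂ = Q/(b₂ V₂) = 33.40/(14.54×1.51) = 1.521 m

1.52 m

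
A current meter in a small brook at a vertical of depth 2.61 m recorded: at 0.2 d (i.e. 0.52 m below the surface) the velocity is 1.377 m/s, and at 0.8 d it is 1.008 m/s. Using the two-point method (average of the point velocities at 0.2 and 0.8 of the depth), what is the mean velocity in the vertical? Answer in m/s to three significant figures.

1.19 m/s

v̄ = (1.377 + 1.008) / 2 = 1.193 m/s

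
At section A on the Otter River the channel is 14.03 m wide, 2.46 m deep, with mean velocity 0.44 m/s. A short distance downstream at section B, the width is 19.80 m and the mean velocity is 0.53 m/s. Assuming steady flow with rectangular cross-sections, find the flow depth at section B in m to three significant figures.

1.45 m

Q = A₁V₁ = (14.03×2.46) × 0.44 = 15.19 m³/s
d₂ = Q/(b₂ V₂) = 15.19/(19.80×0.53) = 1.447 m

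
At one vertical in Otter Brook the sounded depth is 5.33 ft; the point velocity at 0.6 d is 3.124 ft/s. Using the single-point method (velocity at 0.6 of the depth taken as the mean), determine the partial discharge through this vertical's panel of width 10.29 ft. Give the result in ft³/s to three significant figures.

171 ft³/s

v̄ = v₀.₆ = 3.124 ft/s
q = v̄ × d × w = 3.124 × 5.33 × 10.29 = 171.3 ft³/s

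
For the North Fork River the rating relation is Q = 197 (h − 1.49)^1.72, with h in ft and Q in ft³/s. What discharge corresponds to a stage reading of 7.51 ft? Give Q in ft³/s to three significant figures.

Q = 197 × (7.51 − 1.49)^1.72 = 197 × 6.02^1.72 = 4319 ft³/s

4320 ft³/s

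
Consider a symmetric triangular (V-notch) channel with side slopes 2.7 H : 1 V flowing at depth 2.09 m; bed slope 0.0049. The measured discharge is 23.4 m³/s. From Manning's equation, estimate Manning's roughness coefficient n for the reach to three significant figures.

0.0348

A = z·y² = 2.7×2.09² = 11.79 m²
P = 2y√(1+z²) = 2×2.09×√(1+2.7²) = 12.04 m
R = A/P = 11.79/12.04 = 0.9799 m
n = (1/Q)·A·R^(2/3)·S^(1/2) = (1/23.4) × 11.79 × 0.9866 × 0.07000 = 0.03481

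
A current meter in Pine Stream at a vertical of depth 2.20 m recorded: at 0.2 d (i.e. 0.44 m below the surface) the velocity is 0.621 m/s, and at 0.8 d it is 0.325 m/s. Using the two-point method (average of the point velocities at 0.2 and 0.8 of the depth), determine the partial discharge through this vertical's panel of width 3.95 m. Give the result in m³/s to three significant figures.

4.11 m³/s

v̄ = (0.621 + 0.325) / 2 = 0.4730 m/s
q = v̄ × d × w = 0.4730 × 2.20 × 3.95 = 4.110 m³/s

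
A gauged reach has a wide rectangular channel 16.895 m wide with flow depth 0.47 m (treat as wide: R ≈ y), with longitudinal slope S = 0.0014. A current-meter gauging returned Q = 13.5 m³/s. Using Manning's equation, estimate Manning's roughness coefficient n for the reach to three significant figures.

0.0133

A = b·y = 16.895 × 0.47 = 7.941 m²
Wide channel: R ≈ y = 0.47 m
n = (1/Q)·A·R^(2/3)·S^(1/2) = (1/13.5) × 7.941 × 0.6045 × 0.03742 = 0.01330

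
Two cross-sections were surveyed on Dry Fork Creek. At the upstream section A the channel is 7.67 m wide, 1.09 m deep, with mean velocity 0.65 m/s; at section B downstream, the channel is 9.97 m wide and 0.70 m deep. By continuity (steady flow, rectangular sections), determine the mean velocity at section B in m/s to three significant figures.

Q = A₁V₁ = (7.67×1.09) × 0.65 = 5.434 m³/s
A₂ = 9.97 × 0.70 = 6.979 m²
V₂ = Q/A₂ = 5.434/6.979 = 0.7786 m/s

0.779 m/s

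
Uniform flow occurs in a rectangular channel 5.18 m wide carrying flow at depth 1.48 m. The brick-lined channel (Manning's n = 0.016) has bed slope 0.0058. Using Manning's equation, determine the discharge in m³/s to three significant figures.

A = b·y = 5.18 × 1.48 = 7.666 m²
P = b + 2y = 5.18 + 2×1.48 = 8.140 m
R = A/P = 7.666/8.140 = 0.9418 m
Q = (1/n)·A·R^(2/3)·S^(1/2) = (1/0.016) × 7.666 × 0.9418^(2/3) × 0.0058^(1/2) = 35.06 m³/s

35.1 m³/s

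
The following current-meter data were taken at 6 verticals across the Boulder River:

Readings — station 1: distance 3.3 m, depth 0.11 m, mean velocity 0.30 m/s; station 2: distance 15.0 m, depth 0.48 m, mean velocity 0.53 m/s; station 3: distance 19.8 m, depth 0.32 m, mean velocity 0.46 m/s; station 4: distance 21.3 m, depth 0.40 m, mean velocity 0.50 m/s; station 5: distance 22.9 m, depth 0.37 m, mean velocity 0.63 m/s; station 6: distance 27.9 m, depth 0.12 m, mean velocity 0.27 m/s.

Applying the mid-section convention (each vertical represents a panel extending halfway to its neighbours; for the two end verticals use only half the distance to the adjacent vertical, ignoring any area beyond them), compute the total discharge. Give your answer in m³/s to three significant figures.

3.92 m³/s

w_1 = (15.0 − 3.3)/2 = 5.85 m; q_1 = 0.30 × 0.11 × 5.85 = 0.1931 m³/s
w_2 = (19.8 − 3.3)/2 = 8.25 m; q_2 = 0.53 × 0.48 × 8.25 = 2.099 m³/s
w_3 = (21.3 − 15.0)/2 = 3.15 m; q_3 = 0.46 × 0.32 × 3.15 = 0.4637 m³/s
w_4 = (22.9 − 19.8)/2 = 1.55 m; q_4 = 0.50 × 0.40 × 1.55 = 0.3100 m³/s
w_5 = (27.9 − 21.3)/2 = 3.3 m; q_5 = 0.63 × 0.37 × 3.3 = 0.7692 m³/s
w_6 = (27.9 − 22.9)/2 = 2.5 m; q_6 = 0.27 × 0.12 × 2.5 = 0.08100 m³/s
Q = Σ qᵢ = 3.916 m³/s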